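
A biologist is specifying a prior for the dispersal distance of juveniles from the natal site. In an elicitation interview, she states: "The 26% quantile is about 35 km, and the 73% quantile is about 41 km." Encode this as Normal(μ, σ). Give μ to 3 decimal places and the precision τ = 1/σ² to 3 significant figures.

The p-quantile of Normal(μ,σ) is μ + z_p·σ, with z_{0.26} = -0.6433 and z_{0.73} = 0.6128.
Eliminate σ: μ = (z₂·x₁ − z₁·x₂)/(z₂ − z₁) = (0.6128·35 − (-0.6433)·41)/1.256 = 38.073.
Then σ = (x₂ − x₁)/(z₂ − z₁) = (41 − 35)/1.256 = 4.776.
Precision τ = 1/σ² = 1/4.776² = 0.0438.

μ = 38.073, τ = 0.0438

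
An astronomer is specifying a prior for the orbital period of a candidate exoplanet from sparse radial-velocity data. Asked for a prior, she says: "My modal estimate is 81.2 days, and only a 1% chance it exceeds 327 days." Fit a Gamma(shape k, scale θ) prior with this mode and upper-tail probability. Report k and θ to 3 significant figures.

Gamma(k,θ) with k>1 has mode (k−1)θ, so θ = 81.2/(k−1).
Need P(X < 327) = 0.99 with θ tied to k this way. Start at k = 2, θ = 81.2: P(X<327) ≈ 0.910.
Too low — raise k to concentrate. Iterating converges to k ≈ 3.15.
Then θ = 81.2/(3.15−1) ≈ 37.8.

k ≈ 3.15, θ ≈ 37.8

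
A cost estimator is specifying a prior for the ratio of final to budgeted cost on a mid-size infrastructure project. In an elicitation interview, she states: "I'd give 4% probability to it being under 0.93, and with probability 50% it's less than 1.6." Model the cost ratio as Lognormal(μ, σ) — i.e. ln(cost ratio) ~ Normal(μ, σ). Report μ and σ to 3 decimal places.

μ ≈ 0.470, σ ≈ 0.310

If T ~ Lognormal(μ,σ) then ln T ~ Normal(μ,σ), so the p-quantile of ln T is μ + z_p·σ.
ln(0.93) = -0.07257 and ln(1.6) = 0.47; z_{0.04} = -1.751, z_{0.5} = 0.
σ = (0.47 − -0.07257)/(0 − (-1.751)) = 0.310.
μ = -0.07257 − (-1.751)·0.310 = 0.470.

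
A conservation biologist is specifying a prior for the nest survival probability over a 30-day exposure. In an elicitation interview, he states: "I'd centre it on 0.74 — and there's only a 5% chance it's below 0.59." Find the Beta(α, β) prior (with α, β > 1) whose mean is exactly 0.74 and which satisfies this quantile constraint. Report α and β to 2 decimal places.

With mean 0.74 fixed, write α = 0.74s, β = 0.26s where s = α+β.
Need P(θ < 0.59) = 0.05 under Beta(0.74s, 0.26s). Normal approximation: (q−m)/√(m(1−m)/s) ≈ z_{0.05} = -1.64, so s ≈ 0.74·0.26·(-1.64)²/(0.59−0.74)² = 23.1.
At s = 23.1: P(θ<0.59) ≈ 0.059. Adjusting to match 0.05 gives s ≈ 25.69.
So α = 0.74·25.69 ≈ 19.01, β = 0.26·25.69 ≈ 6.68.

α ≈ 19.01, β ≈ 6.68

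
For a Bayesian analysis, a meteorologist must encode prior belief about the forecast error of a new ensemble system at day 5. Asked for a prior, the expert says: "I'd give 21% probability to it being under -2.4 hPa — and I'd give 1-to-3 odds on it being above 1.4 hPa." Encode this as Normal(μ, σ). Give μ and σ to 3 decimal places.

For Normal(μ,σ), the p-quantile is μ + z_p·σ. Here z_{0.21} = -0.8064, z_{0.75} = 0.6745.
So -2.4 = μ − 0.8064σ and 1.4 = μ + 0.6745σ.
Subtracting: σ = (1.4 − -2.4)/(0.6745 − (-0.8064)) = 2.566.
Then μ = -2.4 − (-0.8064)·2.566 = -0.331.

μ = -0.331, σ = 2.566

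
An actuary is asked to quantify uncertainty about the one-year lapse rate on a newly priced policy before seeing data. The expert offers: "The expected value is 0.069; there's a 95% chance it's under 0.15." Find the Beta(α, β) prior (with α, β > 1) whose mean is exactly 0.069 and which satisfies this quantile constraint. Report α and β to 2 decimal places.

With mean 0.069 fixed, write α = 0.069s, β = 0.931s where s = α+β.
Need P(θ < 0.15) = 0.95 under Beta(0.069s, 0.931s). Normal approximation: (q−m)/√(m(1−m)/s) ≈ z_{0.95} = 1.64, so s ≈ 0.069·0.931·(1.64)²/(0.15−0.069)² = 26.5.
At s = 26.5: P(θ<0.15) ≈ 0.931. Adjusting to match 0.95 gives s ≈ 34.90.
So α = 0.069·34.90 ≈ 2.41, β = 0.931·34.90 ≈ 32.49.

α ≈ 2.41, β ≈ 32.49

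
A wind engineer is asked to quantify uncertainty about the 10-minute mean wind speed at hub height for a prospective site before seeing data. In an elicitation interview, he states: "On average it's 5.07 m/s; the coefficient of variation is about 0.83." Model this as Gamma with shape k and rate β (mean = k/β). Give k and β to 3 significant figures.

k ≈ 1.45, β ≈ 0.286

For Gamma(k, rate β): mean = k/β, variance = k/β², so CV = 1/√k.
CV = 0.83, hence k = 1/CV² = 1.45.
Then β = k/mean = 1.45/5.07 = 0.286.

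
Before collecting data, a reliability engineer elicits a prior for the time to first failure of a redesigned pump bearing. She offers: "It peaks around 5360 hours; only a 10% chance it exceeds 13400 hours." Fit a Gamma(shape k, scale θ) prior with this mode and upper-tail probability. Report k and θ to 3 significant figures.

Gamma(k,θ) with k>1 has mode (k−1)θ, so θ = 5360/(k−1).
Need P(X < 13400) = 0.9 with θ tied to k this way. Start at k = 2, θ = 5360: P(X<13400) ≈ 0.713.
Too low — raise k to concentrate. Iterating converges to k ≈ 3.29.
Then θ = 5360/(3.29−1) ≈ 2340.

k ≈ 3.29, θ ≈ 2340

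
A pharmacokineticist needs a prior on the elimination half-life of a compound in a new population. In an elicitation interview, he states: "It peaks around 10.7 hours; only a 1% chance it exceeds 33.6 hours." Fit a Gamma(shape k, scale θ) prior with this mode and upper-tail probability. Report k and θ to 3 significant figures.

Gamma(k,θ) with k>1 has mode (k−1)θ, so θ = 10.7/(k−1).
Need P(X < 33.6) = 0.99 with θ tied to k this way. Start at k = 2, θ = 10.7: P(X<33.6) ≈ 0.821.
Too low — raise k to concentrate. Iterating converges to k ≈ 4.4.
Then θ = 10.7/(4.4−1) ≈ 3.15.

k ≈ 4.4, θ ≈ 3.15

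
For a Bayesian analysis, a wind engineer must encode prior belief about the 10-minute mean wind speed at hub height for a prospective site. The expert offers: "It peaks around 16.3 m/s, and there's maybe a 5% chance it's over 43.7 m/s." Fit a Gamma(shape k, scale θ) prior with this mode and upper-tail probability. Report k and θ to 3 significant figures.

Gamma(k,θ) with k>1 has mode (k−1)θ, so θ = 16.3/(k−1).
Need P(X < 43.7) = 0.95 with θ tied to k this way. Start at k = 2, θ = 16.3: P(X<43.7) ≈ 0.748.
Too low — raise k to concentrate. Iterating converges to k ≈ 3.77.
Then θ = 16.3/(3.77−1) ≈ 5.89.

k ≈ 3.77, θ ≈ 5.89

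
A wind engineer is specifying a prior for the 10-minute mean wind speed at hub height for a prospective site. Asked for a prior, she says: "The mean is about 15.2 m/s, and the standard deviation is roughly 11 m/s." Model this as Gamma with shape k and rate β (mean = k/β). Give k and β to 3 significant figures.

k ≈ 1.91, β ≈ 0.126

For Gamma(k, rate β): mean = k/β, variance = k/β², so CV = 1/√k.
CV = SD/mean = 11/15.2 = 0.7237, hence k = 1/CV² = 1.91.
Then β = k/mean = 1.91/15.2 = 0.126.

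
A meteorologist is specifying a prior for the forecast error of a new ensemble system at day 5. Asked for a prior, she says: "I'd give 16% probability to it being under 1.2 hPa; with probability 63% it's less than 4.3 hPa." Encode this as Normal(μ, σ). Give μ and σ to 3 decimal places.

μ = 3.524, σ = 2.337

The p-quantile of Normal(μ,σ) is μ + z_p·σ, with z_{0.16} = -0.9945 and z_{0.63} = 0.3319.
Eliminate σ: μ = (z₂·x₁ − z₁·x₂)/(z₂ − z₁) = (0.3319·1.2 − (-0.9945)·4.3)/1.326 = 3.524.
Then σ = (x₂ − x₁)/(z₂ − z₁) = (4.3 − 1.2)/1.326 = 2.337.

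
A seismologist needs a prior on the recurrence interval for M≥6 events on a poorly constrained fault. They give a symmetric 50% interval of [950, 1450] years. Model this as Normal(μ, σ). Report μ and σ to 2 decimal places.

μ = 1200.00, σ = 370.65

A symmetric 50% interval runs μ ± z·σ with z = 0.6745.
Half-width = 250, so σ = 250/0.6745 = 370.65.
μ is the interval midpoint, 1200.00.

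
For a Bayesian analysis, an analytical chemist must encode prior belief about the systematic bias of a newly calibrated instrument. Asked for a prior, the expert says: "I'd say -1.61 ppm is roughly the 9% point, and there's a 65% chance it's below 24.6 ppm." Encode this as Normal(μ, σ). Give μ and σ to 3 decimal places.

The p-quantile of Normal(μ,σ) is μ + z_p·σ, with z_{0.09} = -1.341 and z_{0.65} = 0.3853.
Eliminate σ: μ = (z₂·x₁ − z₁·x₂)/(z₂ − z₁) = (0.3853·-1.61 − (-1.341)·24.6)/1.726 = 18.749.
Then σ = (x₂ − x₁)/(z₂ − z₁) = (24.6 − -1.61)/1.726 = 15.185.

μ = 18.749, σ = 15.185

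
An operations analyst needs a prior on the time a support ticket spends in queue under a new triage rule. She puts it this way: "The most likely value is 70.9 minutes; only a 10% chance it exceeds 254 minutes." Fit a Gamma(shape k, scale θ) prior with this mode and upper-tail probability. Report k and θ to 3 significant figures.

Gamma(k,θ) with k>1 has mode (k−1)θ, so θ = 70.9/(k−1).
Need P(X < 254) = 0.9 with θ tied to k this way. Start at k = 2, θ = 70.9: P(X<254) ≈ 0.873.
Too low — raise k to concentrate. Iterating converges to k ≈ 2.15.
Then θ = 70.9/(2.15−1) ≈ 61.9.

k ≈ 2.15, θ ≈ 61.9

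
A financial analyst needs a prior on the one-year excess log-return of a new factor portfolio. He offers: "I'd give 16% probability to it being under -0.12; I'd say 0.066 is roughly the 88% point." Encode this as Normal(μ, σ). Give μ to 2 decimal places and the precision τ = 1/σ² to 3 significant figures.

For Normal(μ,σ), the p-quantile is μ + z_p·σ. Here z_{0.16} = -0.9945, z_{0.88} = 1.175.
So -0.12 = μ − 0.9945σ and 0.066 = μ + 1.175σ.
Subtracting: σ = (0.066 − -0.12)/(1.175 − (-0.9945)) = 0.09.
Then μ = -0.12 − (-0.9945)·0.09 = -0.03.
Precision τ = 1/σ² = 1/0.08574² = 136.

μ = -0.03, τ = 136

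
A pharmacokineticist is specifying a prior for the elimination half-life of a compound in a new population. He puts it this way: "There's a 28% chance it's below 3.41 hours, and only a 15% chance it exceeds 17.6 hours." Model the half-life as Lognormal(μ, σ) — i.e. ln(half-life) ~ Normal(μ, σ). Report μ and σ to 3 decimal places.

If T ~ Lognormal(μ,σ) then ln T ~ Normal(μ,σ), so the p-quantile of ln T is μ + z_p·σ.
ln(3.41) = 1.227 and ln(17.6) = 2.868; z_{0.28} = -0.5828, z_{0.85} = 1.036.
σ = (2.868 − 1.227)/(1.036 − (-0.5828)) = 1.014.
μ = 1.227 − (-0.5828)·1.014 = 1.817.

μ ≈ 1.817, σ ≈ 1.014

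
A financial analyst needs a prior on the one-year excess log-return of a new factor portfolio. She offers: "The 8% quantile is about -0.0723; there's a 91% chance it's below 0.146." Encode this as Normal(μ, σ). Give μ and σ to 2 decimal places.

The p-quantile of Normal(μ,σ) is μ + z_p·σ, with z_{0.08} = -1.405 and z_{0.91} = 1.341.
Eliminate σ: μ = (z₂·x₁ − z₁·x₂)/(z₂ − z₁) = (1.341·-0.0723 − (-1.405)·0.146)/2.746 = 0.04.
Then σ = (x₂ − x₁)/(z₂ − z₁) = (0.146 − -0.0723)/2.746 = 0.08.

μ = 0.04, σ = 0.08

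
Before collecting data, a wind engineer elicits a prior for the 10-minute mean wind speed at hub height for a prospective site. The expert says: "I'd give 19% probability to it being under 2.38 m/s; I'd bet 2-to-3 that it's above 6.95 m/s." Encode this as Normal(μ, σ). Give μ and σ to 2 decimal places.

μ = 5.93, σ = 4.04

The p-quantile of Normal(μ,σ) is μ + z_p·σ, with z_{0.19} = -0.8779 and z_{0.6} = 0.2533.
Eliminate σ: μ = (z₂·x₁ − z₁·x₂)/(z₂ − z₁) = (0.2533·2.38 − (-0.8779)·6.95)/1.131 = 5.93.
Then σ = (x₂ − x₁)/(z₂ − z₁) = (6.95 − 2.38)/1.131 = 4.04.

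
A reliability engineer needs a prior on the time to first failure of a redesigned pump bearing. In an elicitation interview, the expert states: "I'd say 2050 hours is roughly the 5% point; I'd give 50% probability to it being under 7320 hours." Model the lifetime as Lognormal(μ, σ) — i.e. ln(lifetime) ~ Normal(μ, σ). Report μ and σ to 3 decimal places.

μ ≈ 8.898, σ ≈ 0.774

If T ~ Lognormal(μ,σ) then ln T ~ Normal(μ,σ), so the p-quantile of ln T is μ + z_p·σ.
ln(2050) = 7.626 and ln(7320) = 8.898; z_{0.05} = -1.645, z_{0.5} = 0.
σ = (8.898 − 7.626)/(0 − (-1.645)) = 0.774.
μ = 7.626 − (-1.645)·0.774 = 8.898.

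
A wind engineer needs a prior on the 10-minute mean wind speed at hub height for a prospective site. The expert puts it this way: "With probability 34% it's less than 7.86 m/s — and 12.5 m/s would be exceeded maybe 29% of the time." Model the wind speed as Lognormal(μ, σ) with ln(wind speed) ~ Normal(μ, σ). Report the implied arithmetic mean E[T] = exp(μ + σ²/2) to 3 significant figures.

If T ~ Lognormal(μ,σ) then ln T ~ Normal(μ,σ), so the p-quantile of ln T is μ + z_p·σ.
ln(7.86) = 2.062 and ln(12.5) = 2.526; z_{0.34} = -0.4125, z_{0.71} = 0.5534.
σ = (2.526 − 2.062)/(0.5534 − (-0.4125)) = 0.480.
μ = 2.062 − (-0.4125)·0.480 = 2.260.
E[T] = exp(μ + σ²/2) = exp(2.260 + 0.1154) = 10.8 m/s.

E[T] ≈ 10.8 m/s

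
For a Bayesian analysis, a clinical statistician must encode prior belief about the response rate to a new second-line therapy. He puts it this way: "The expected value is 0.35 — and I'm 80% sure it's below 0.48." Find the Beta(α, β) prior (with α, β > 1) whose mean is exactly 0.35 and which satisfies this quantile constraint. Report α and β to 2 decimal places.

With mean 0.35 fixed, write α = 0.35s, β = 0.65s where s = α+β.
Need P(θ < 0.48) = 0.8 under Beta(0.35s, 0.65s). Normal approximation: (q−m)/√(m(1−m)/s) ≈ z_{0.8} = 0.842, so s ≈ 0.35·0.65·(0.842)²/(0.48−0.35)² = 9.5.
At s = 9.5: P(θ<0.48) ≈ 0.805. Adjusting to match 0.8 gives s ≈ 9.13.
So α = 0.35·9.13 ≈ 3.20, β = 0.65·9.13 ≈ 5.93.

α ≈ 3.20, β ≈ 5.93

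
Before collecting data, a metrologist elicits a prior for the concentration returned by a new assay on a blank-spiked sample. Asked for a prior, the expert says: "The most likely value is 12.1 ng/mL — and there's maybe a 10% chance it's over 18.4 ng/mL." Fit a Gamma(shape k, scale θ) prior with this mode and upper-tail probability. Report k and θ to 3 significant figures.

Gamma(k,θ) with k>1 has mode (k−1)θ, so θ = 12.1/(k−1).
Need P(X < 18.4) = 0.9 with θ tied to k this way. Start at k = 2, θ = 12.1: P(X<18.4) ≈ 0.449.
Too low — raise k to concentrate. Iterating converges to k ≈ 11.6.
Then θ = 12.1/(11.6−1) ≈ 1.14.

k ≈ 11.6, θ ≈ 1.14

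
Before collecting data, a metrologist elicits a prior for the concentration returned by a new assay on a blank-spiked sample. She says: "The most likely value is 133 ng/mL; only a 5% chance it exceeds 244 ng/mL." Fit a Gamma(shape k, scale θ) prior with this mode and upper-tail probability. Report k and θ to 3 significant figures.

Gamma(k,θ) with k>1 has mode (k−1)θ, so θ = 133/(k−1).
Need P(X < 244) = 0.95 with θ tied to k this way. Start at k = 2, θ = 133: P(X<244) ≈ 0.547.
Too low — raise k to concentrate. Iterating converges to k ≈ 8.56.
Then θ = 133/(8.56−1) ≈ 17.6.

k ≈ 8.56, θ ≈ 17.6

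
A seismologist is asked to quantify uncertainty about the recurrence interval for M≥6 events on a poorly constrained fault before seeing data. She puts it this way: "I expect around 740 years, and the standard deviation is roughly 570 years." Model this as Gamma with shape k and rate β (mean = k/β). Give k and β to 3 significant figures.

For Gamma(k, rate β): mean = k/β, variance = k/β², so CV = 1/√k.
CV = SD/mean = 570/740 = 0.7703, hence k = 1/CV² = 1.69.
Then β = k/mean = 1.69/740 = 0.00228.

k ≈ 1.69, β ≈ 0.00228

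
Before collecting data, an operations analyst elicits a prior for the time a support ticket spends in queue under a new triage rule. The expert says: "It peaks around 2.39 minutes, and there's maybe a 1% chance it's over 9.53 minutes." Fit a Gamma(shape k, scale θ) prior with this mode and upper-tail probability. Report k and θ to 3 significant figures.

Gamma(k,θ) with k>1 has mode (k−1)θ, so θ = 2.39/(k−1).
Need P(X < 9.53) = 0.99 with θ tied to k this way. Start at k = 2, θ = 2.39: P(X<9.53) ≈ 0.907.
Too low — raise k to concentrate. Iterating converges to k ≈ 3.19.
Then θ = 2.39/(3.19−1) ≈ 1.09.

k ≈ 3.19, θ ≈ 1.09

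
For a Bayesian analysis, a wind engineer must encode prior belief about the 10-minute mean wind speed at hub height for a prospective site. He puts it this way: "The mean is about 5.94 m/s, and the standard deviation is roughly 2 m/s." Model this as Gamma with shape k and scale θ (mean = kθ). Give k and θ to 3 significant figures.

k ≈ 8.82, θ ≈ 0.673

For Gamma(k, scale θ): mean = kθ, variance = kθ², so CV = 1/√k.
CV = SD/mean = 2/5.94 = 0.3367, hence k = 1/CV² = 8.82.
Then θ = mean/k = 5.94/8.82 = 0.673.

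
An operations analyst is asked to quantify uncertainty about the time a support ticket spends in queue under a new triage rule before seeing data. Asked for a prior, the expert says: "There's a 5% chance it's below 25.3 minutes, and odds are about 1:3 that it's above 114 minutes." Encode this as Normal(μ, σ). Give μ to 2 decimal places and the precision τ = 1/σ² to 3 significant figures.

μ = 88.21, τ = 0.000684

For Normal(μ,σ), the p-quantile is μ + z_p·σ. Here z_{0.05} = -1.645, z_{0.75} = 0.6745.
So 25.3 = μ − 1.645σ and 114 = μ + 0.6745σ.
Subtracting: σ = (114 − 25.3)/(0.6745 − (-1.645)) = 38.24.
Then μ = 25.3 − (-1.645)·38.24 = 88.21.
Precision τ = 1/σ² = 1/38.24² = 0.000684.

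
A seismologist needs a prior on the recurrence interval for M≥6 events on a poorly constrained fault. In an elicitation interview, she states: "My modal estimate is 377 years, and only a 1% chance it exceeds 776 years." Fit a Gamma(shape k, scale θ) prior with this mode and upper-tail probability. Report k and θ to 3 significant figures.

k ≈ 10.4, θ ≈ 40.2

Gamma(k,θ) with k>1 has mode (k−1)θ, so θ = 377/(k−1).
Need P(X < 776) = 0.99 with θ tied to k this way. Start at k = 2, θ = 377: P(X<776) ≈ 0.610.
Too low — raise k to concentrate. Iterating converges to k ≈ 10.4.
Then θ = 377/(10.4−1) ≈ 40.2.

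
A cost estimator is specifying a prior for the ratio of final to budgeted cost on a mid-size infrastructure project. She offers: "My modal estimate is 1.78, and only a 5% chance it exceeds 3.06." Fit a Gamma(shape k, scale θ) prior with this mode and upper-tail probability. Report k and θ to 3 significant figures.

Gamma(k,θ) with k>1 has mode (k−1)θ, so θ = 1.78/(k−1).
Need P(X < 3.06) = 0.95 with θ tied to k this way. Start at k = 2, θ = 1.78: P(X<3.06) ≈ 0.513.
Too low — raise k to concentrate. Iterating converges to k ≈ 10.5.
Then θ = 1.78/(10.5−1) ≈ 0.187.

k ≈ 10.5, θ ≈ 0.187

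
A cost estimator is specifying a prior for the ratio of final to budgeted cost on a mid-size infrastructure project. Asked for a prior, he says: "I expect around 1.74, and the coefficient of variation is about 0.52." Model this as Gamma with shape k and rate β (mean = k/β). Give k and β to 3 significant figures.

For Gamma(k, rate β): mean = k/β, variance = k/β², so CV = 1/√k.
CV = 0.52, hence k = 1/CV² = 3.7.
Then β = k/mean = 3.7/1.74 = 2.13.

k ≈ 3.7, β ≈ 2.13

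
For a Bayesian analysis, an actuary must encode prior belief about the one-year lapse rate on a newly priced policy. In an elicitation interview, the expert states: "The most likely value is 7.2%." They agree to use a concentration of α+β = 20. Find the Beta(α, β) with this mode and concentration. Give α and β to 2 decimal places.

For α,β > 1 the Beta mode is (α−1)/(α+β−2). With α+β = 20, the mode is (α−1)/18.
Set (α−1)/18 = 0.072 → α = 1 + 0.072·18 = 2.30.
β = 20 − α = 17.70.

α = 2.30, β = 17.70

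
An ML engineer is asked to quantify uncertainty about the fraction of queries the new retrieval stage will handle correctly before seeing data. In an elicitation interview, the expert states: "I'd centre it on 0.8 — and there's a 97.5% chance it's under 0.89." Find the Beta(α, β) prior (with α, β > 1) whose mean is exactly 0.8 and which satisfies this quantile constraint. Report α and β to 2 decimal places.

With mean 0.8 fixed, write α = 0.8s, β = 0.2s where s = α+β.
Need P(θ < 0.89) = 0.975 under Beta(0.8s, 0.2s). Normal approximation: (q−m)/√(m(1−m)/s) ≈ z_{0.975} = 1.96, so s ≈ 0.8·0.2·(1.96)²/(0.89−0.8)² = 75.9.
At s = 75.9: P(θ<0.89) ≈ 0.987. Adjusting to match 0.975 gives s ≈ 60.38.
So α = 0.8·60.38 ≈ 48.31, β = 0.2·60.38 ≈ 12.08.

α ≈ 48.31, β ≈ 12.08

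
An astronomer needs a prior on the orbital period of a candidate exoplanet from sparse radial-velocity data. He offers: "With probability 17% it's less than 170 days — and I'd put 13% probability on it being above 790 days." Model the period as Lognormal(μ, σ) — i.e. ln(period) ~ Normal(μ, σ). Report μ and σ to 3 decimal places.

If T ~ Lognormal(μ,σ) then ln T ~ Normal(μ,σ), so the p-quantile of ln T is μ + z_p·σ.
ln(170) = 5.136 and ln(790) = 6.672; z_{0.17} = -0.9542, z_{0.87} = 1.126.
σ = (6.672 − 5.136)/(1.126 − (-0.9542)) = 0.738.
μ = 5.136 − (-0.9542)·0.738 = 5.840.

μ ≈ 5.840, σ ≈ 0.738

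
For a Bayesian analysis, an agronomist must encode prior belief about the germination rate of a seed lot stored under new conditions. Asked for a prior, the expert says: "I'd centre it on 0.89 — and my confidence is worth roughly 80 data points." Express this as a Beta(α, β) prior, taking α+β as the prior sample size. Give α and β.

α = 71.2, β = 8.8

Under the effective-sample-size interpretation, Beta(α, β) has prior mean α/(α+β) and prior sample size α+β.
So α+β = 80 and α/(α+β) = 0.89, giving α = 0.89·80 = 71.2 and β = 80 − 71.2 = 8.8.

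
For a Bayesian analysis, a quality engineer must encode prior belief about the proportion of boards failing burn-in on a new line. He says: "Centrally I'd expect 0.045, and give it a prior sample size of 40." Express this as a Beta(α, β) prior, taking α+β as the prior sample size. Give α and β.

Under the effective-sample-size interpretation, Beta(α, β) has prior mean α/(α+β) and prior sample size α+β.
So α+β = 40 and α/(α+β) = 0.045, giving α = 0.045·40 = 1.8 and β = 40 − 1.8 = 38.2.

α = 1.8, β = 38.2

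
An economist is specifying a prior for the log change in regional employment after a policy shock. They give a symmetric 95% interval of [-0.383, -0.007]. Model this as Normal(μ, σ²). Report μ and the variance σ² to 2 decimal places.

A symmetric 95% interval runs μ ± z·σ with z = 1.96.
Half-width = 0.188, so σ = 0.188/1.96 = 0.096 and σ² = 0.01.
μ is the interval midpoint, -0.20.

μ = -0.20, σ² = 0.01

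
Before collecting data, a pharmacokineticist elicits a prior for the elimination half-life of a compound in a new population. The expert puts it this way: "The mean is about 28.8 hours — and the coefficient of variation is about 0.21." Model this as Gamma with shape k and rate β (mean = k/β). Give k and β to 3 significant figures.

k ≈ 22.7, β ≈ 0.787

For Gamma(k, rate β): mean = k/β, variance = k/β², so CV = 1/√k.
CV = 0.21, hence k = 1/CV² = 22.7.
Then β = k/mean = 22.7/28.8 = 0.787.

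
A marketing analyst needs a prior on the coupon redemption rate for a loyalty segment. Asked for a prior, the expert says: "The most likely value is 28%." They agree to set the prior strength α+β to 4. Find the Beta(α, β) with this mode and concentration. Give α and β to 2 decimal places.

For α,β > 1 the Beta mode is (α−1)/(α+β−2). With α+β = 4, the mode is (α−1)/2.
Set (α−1)/2 = 0.28 → α = 1 + 0.28·2 = 1.56.
β = 4 − α = 2.44.

α = 1.56, β = 2.44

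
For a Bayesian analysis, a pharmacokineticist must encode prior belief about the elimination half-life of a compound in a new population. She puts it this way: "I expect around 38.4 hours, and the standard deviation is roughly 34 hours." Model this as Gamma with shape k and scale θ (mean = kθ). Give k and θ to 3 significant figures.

k ≈ 1.28, θ ≈ 30.1

For Gamma(k, scale θ): mean = kθ, variance = kθ², so CV = 1/√k.
CV = SD/mean = 34/38.4 = 0.8854, hence k = 1/CV² = 1.28.
Then θ = mean/k = 38.4/1.28 = 30.1.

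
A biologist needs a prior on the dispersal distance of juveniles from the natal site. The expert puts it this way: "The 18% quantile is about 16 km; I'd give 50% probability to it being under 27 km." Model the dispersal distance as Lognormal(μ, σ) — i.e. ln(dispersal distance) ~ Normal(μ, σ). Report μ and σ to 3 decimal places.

If T ~ Lognormal(μ,σ) then ln T ~ Normal(μ,σ), so the p-quantile of ln T is μ + z_p·σ.
ln(16) = 2.773 and ln(27) = 3.296; z_{0.18} = -0.9154, z_{0.5} = 0.
σ = (3.296 − 2.773)/(0 − (-0.9154)) = 0.572.
μ = 2.773 − (-0.9154)·0.572 = 3.296.

μ ≈ 3.296, σ ≈ 0.572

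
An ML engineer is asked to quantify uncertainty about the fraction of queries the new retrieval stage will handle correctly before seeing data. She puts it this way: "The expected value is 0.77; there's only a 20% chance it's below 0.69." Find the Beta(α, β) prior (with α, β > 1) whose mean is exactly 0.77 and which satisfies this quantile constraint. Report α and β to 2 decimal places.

α ≈ 13.76, β ≈ 4.11

With mean 0.77 fixed, write α = 0.77s, β = 0.23s where s = α+β.
Need P(θ < 0.69) = 0.2 under Beta(0.77s, 0.23s). Normal approximation: (q−m)/√(m(1−m)/s) ≈ z_{0.2} = -0.842, so s ≈ 0.77·0.23·(-0.842)²/(0.69−0.77)² = 19.6.
At s = 19.6: P(θ<0.69) ≈ 0.191. Adjusting to match 0.2 gives s ≈ 17.87.
So α = 0.77·17.87 ≈ 13.76, β = 0.23·17.87 ≈ 4.11.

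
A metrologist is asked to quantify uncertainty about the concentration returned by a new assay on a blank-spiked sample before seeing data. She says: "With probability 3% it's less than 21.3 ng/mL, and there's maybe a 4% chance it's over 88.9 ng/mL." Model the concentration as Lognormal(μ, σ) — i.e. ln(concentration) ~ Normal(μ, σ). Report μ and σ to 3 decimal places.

μ ≈ 3.799, σ ≈ 0.393

If T ~ Lognormal(μ,σ) then ln T ~ Normal(μ,σ), so the p-quantile of ln T is μ + z_p·σ.
ln(21.3) = 3.059 and ln(88.9) = 4.488; z_{0.03} = -1.881, z_{0.96} = 1.751.
σ = (4.488 − 3.059)/(1.751 − (-1.881)) = 0.393.
μ = 3.059 − (-1.881)·0.393 = 3.799.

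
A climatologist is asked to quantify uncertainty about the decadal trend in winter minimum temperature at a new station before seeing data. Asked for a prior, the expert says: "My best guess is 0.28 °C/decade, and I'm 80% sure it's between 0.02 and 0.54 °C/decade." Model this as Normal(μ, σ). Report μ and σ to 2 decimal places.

A symmetric 80% interval runs μ ± z·σ with z = 1.282.
Half-width = 0.26, so σ = 0.26/1.282 = 0.20.
μ is the stated best guess, 0.28.

μ = 0.28, σ = 0.20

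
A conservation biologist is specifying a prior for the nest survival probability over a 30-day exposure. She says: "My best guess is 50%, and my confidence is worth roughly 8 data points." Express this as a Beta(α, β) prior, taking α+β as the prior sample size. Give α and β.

Under the effective-sample-size interpretation, Beta(α, β) has prior mean α/(α+β) and prior sample size α+β.
So α+β = 8 and α/(α+β) = 0.5, giving α = 0.5·8 = 4 and β = 8 − 4 = 4.

α = 4, β = 4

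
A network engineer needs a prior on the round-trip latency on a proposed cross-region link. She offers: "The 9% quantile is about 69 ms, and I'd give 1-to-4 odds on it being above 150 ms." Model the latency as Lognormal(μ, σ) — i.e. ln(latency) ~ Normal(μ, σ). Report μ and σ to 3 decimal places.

μ ≈ 4.711, σ ≈ 0.356

If T ~ Lognormal(μ,σ) then ln T ~ Normal(μ,σ), so the p-quantile of ln T is μ + z_p·σ.
ln(69) = 4.234 and ln(150) = 5.011; z_{0.09} = -1.341, z_{0.8} = 0.8416.
σ = (5.011 − 4.234)/(0.8416 − (-1.341)) = 0.356.
μ = 4.234 − (-1.341)·0.356 = 4.711.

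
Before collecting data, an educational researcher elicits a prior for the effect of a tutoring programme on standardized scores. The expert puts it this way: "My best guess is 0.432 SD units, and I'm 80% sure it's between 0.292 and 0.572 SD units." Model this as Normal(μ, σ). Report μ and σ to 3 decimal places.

μ = 0.432, σ = 0.109

A symmetric 80% interval runs μ ± z·σ with z = 1.282.
Half-width = 0.14, so σ = 0.14/1.282 = 0.109.
μ is the stated best guess, 0.432.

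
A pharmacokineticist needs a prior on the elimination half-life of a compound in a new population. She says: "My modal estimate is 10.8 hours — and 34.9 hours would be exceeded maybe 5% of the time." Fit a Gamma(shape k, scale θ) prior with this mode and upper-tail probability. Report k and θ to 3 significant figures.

Gamma(k,θ) with k>1 has mode (k−1)θ, so θ = 10.8/(k−1).
Need P(X < 34.9) = 0.95 with θ tied to k this way. Start at k = 2, θ = 10.8: P(X<34.9) ≈ 0.833.
Too low — raise k to concentrate. Iterating converges to k ≈ 2.9.
Then θ = 10.8/(2.9−1) ≈ 5.67.

k ≈ 2.9, θ ≈ 5.67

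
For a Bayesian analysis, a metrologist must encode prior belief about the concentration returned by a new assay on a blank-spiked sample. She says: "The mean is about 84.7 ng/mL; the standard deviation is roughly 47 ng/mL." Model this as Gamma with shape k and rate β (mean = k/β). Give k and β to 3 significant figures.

k ≈ 3.25, β ≈ 0.0383

For Gamma(k, rate β): mean = k/β, variance = k/β², so CV = 1/√k.
CV = SD/mean = 47/84.7 = 0.5549, hence k = 1/CV² = 3.25.
Then β = k/mean = 3.25/84.7 = 0.0383.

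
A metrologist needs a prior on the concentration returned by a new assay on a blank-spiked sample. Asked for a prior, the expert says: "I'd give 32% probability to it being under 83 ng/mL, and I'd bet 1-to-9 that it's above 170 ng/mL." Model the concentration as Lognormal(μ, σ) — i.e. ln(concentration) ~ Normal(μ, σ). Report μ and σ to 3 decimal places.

μ ≈ 4.611, σ ≈ 0.410

If T ~ Lognormal(μ,σ) then ln T ~ Normal(μ,σ), so the p-quantile of ln T is μ + z_p·σ.
ln(83) = 4.419 and ln(170) = 5.136; z_{0.32} = -0.4677, z_{0.9} = 1.282.
σ = (5.136 − 4.419)/(1.282 − (-0.4677)) = 0.410.
μ = 4.419 − (-0.4677)·0.410 = 4.611.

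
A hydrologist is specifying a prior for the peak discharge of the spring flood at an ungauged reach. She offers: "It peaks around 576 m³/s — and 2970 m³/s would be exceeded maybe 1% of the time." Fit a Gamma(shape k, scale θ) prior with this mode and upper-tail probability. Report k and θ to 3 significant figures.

k ≈ 2.44, θ ≈ 399

Gamma(k,θ) with k>1 has mode (k−1)θ, so θ = 576/(k−1).
Need P(X < 2970) = 0.99 with θ tied to k this way. Start at k = 2, θ = 576: P(X<2970) ≈ 0.965.
Too low — raise k to concentrate. Iterating converges to k ≈ 2.44.
Then θ = 576/(2.44−1) ≈ 399.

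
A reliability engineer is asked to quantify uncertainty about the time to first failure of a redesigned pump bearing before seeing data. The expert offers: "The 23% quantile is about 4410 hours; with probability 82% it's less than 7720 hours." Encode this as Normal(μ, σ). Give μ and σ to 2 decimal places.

For Normal(μ,σ), the p-quantile is μ + z_p·σ. Here z_{0.23} = -0.7388, z_{0.82} = 0.9154.
So 4410 = μ − 0.7388σ and 7720 = μ + 0.9154σ.
Subtracting: σ = (7720 − 4410)/(0.9154 − (-0.7388)) = 2000.95.
Then μ = 4410 − (-0.7388)·2000.95 = 5888.40.

μ = 5888.40, σ = 2000.95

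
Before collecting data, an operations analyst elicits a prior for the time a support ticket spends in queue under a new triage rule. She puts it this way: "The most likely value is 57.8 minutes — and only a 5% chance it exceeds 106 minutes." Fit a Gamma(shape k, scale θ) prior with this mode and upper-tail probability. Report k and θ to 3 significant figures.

k ≈ 8.57, θ ≈ 7.63

Gamma(k,θ) with k>1 has mode (k−1)θ, so θ = 57.8/(k−1).
Need P(X < 106) = 0.95 with θ tied to k this way. Start at k = 2, θ = 57.8: P(X<106) ≈ 0.547.
Too low — raise k to concentrate. Iterating converges to k ≈ 8.57.
Then θ = 57.8/(8.57−1) ≈ 7.63.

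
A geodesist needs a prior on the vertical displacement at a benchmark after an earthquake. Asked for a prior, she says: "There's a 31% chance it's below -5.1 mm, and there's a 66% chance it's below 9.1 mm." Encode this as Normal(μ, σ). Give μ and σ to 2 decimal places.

The p-quantile of Normal(μ,σ) is μ + z_p·σ, with z_{0.31} = -0.4959 and z_{0.66} = 0.4125.
Eliminate σ: μ = (z₂·x₁ − z₁·x₂)/(z₂ − z₁) = (0.4125·-5.1 − (-0.4959)·9.1)/0.9083 = 2.65.
Then σ = (x₂ − x₁)/(z₂ − z₁) = (9.1 − -5.1)/0.9083 = 15.63.

μ = 2.65, σ = 15.63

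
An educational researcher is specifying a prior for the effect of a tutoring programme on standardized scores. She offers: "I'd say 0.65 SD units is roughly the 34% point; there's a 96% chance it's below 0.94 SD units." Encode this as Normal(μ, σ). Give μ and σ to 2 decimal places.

The p-quantile of Normal(μ,σ) is μ + z_p·σ, with z_{0.34} = -0.4125 and z_{0.96} = 1.751.
Eliminate σ: μ = (z₂·x₁ − z₁·x₂)/(z₂ − z₁) = (1.751·0.65 − (-0.4125)·0.94)/2.163 = 0.71.
Then σ = (x₂ − x₁)/(z₂ − z₁) = (0.94 − 0.65)/2.163 = 0.13.

μ = 0.71, σ = 0.13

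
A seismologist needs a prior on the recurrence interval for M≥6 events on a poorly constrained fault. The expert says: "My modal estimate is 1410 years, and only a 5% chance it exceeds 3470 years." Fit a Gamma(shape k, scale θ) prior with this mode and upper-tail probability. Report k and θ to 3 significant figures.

Gamma(k,θ) with k>1 has mode (k−1)θ, so θ = 1410/(k−1).
Need P(X < 3470) = 0.95 with θ tied to k this way. Start at k = 2, θ = 1410: P(X<3470) ≈ 0.705.
Too low — raise k to concentrate. Iterating converges to k ≈ 4.35.
Then θ = 1410/(4.35−1) ≈ 420.

k ≈ 4.35, θ ≈ 420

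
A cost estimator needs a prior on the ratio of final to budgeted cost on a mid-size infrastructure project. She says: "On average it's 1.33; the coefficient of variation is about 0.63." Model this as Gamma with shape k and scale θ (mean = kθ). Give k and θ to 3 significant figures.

k ≈ 2.52, θ ≈ 0.528

For Gamma(k, scale θ): mean = kθ, variance = kθ², so CV = 1/√k.
CV = 0.63, hence k = 1/CV² = 2.52.
Then θ = mean/k = 1.33/2.52 = 0.528.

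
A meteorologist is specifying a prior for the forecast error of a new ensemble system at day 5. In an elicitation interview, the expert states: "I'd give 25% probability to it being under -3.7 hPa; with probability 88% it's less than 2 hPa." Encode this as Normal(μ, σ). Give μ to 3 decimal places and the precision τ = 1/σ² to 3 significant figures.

μ = -1.621, τ = 0.105

The p-quantile of Normal(μ,σ) is μ + z_p·σ, with z_{0.25} = -0.6745 and z_{0.88} = 1.175.
Eliminate σ: μ = (z₂·x₁ − z₁·x₂)/(z₂ − z₁) = (1.175·-3.7 − (-0.6745)·2)/1.849 = -1.621.
Then σ = (x₂ − x₁)/(z₂ − z₁) = (2 − -3.7)/1.849 = 3.082.
Precision τ = 1/σ² = 1/3.082² = 0.105.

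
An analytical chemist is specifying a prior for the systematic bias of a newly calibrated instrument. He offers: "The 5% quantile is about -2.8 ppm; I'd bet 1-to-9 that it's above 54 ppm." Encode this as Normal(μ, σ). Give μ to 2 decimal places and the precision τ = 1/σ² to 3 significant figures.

μ = 29.13, τ = 0.00265

The p-quantile of Normal(μ,σ) is μ + z_p·σ, with z_{0.05} = -1.645 and z_{0.9} = 1.282.
Eliminate σ: μ = (z₂·x₁ − z₁·x₂)/(z₂ − z₁) = (1.282·-2.8 − (-1.645)·54)/2.926 = 29.13.
Then σ = (x₂ − x₁)/(z₂ − z₁) = (54 − -2.8)/2.926 = 19.41.
Precision τ = 1/σ² = 1/19.41² = 0.00265.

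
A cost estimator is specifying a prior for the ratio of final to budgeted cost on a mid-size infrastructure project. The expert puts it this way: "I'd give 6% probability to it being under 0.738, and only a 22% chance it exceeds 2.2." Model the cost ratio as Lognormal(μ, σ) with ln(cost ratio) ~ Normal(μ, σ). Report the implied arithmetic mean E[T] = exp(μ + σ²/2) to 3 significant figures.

If T ~ Lognormal(μ,σ) then ln T ~ Normal(μ,σ), so the p-quantile of ln T is μ + z_p·σ.
ln(0.738) = -0.3038 and ln(2.2) = 0.7885; z_{0.06} = -1.555, z_{0.78} = 0.7722.
σ = (0.7885 − -0.3038)/(0.7722 − (-1.555)) = 0.469.
μ = -0.3038 − (-1.555)·0.469 = 0.426.
E[T] = exp(μ + σ²/2) = exp(0.426 + 0.1102) = 1.71.

E[T] ≈ 1.71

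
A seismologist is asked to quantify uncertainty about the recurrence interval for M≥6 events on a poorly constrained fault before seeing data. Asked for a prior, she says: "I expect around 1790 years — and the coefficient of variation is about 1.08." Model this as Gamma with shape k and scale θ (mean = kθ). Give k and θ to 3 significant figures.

For Gamma(k, scale θ): mean = kθ, variance = kθ², so CV = 1/√k.
CV = 1.08, hence k = 1/CV² = 0.857.
Then θ = mean/k = 1790/0.857 = 2090.

k ≈ 0.857, θ ≈ 2090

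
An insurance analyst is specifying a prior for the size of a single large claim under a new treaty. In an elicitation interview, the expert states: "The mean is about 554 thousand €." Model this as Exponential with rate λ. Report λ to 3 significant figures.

Exponential mean = 1/λ, so λ = 1/554.0 = 0.00181.

λ ≈ 0.00181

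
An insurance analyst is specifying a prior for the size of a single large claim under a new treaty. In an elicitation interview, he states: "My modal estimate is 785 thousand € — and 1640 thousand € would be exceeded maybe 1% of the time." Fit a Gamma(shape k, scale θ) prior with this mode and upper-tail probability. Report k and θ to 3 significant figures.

k ≈ 9.97, θ ≈ 87.5

Gamma(k,θ) with k>1 has mode (k−1)θ, so θ = 785/(k−1).
Need P(X < 1640) = 0.99 with θ tied to k this way. Start at k = 2, θ = 785: P(X<1640) ≈ 0.618.
Too low — raise k to concentrate. Iterating converges to k ≈ 9.97.
Then θ = 785/(9.97−1) ≈ 87.5.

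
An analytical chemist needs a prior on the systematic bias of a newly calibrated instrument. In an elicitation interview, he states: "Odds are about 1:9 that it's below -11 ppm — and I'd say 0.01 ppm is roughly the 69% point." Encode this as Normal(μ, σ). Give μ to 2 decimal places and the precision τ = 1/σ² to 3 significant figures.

μ = -3.06, τ = 0.0261

The p-quantile of Normal(μ,σ) is μ + z_p·σ, with z_{0.1} = -1.282 and z_{0.69} = 0.4959.
Eliminate σ: μ = (z₂·x₁ − z₁·x₂)/(z₂ − z₁) = (0.4959·-11 − (-1.282)·0.01)/1.777 = -3.06.
Then σ = (x₂ − x₁)/(z₂ − z₁) = (0.01 − -11)/1.777 = 6.19.
Precision τ = 1/σ² = 1/6.194² = 0.0261.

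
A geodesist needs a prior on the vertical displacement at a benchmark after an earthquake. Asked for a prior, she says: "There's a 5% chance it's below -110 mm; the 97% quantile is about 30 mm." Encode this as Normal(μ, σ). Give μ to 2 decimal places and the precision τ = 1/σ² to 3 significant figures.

μ = -44.68, τ = 0.000634

The p-quantile of Normal(μ,σ) is μ + z_p·σ, with z_{0.05} = -1.645 and z_{0.97} = 1.881.
Eliminate σ: μ = (z₂·x₁ − z₁·x₂)/(z₂ − z₁) = (1.881·-110 − (-1.645)·30)/3.526 = -44.68.
Then σ = (x₂ − x₁)/(z₂ − z₁) = (30 − -110)/3.526 = 39.71.
Precision τ = 1/σ² = 1/39.71² = 0.000634.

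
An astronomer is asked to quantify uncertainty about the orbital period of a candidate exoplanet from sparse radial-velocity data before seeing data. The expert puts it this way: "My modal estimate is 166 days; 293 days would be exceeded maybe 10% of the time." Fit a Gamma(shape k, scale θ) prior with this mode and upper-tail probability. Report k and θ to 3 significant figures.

Gamma(k,θ) with k>1 has mode (k−1)θ, so θ = 166/(k−1).
Need P(X < 293) = 0.9 with θ tied to k this way. Start at k = 2, θ = 166: P(X<293) ≈ 0.527.
Too low — raise k to concentrate. Iterating converges to k ≈ 6.89.
Then θ = 166/(6.89−1) ≈ 28.2.

k ≈ 6.89, θ ≈ 28.2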